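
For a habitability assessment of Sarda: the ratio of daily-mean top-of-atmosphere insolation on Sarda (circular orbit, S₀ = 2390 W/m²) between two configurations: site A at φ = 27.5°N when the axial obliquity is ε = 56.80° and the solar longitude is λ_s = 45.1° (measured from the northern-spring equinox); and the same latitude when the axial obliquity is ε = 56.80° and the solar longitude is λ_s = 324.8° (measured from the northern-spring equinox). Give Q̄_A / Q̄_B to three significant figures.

— Configuration A (φ=+27.5°):
Solar declination: sin δ = sin ε · sin λ_s = sin 56.80° × sin 45.1° = 0.59271, so δ = +36.350°.
cos H₀ = −tan(+27.5°) tan(+36.350°) = -0.3831, H₀ = 1.9639 rad.
Bracket: H₀ sin φ sin δ + cos φ cos δ sin H₀ = 1.9639×0.46175×0.59271 + 0.88701×0.80541×0.92371 = 0.537488 + 0.659905 = 1.197393.
Q̄ = (S₀/π) × [bracket] = (2390/π) × 1.197393 = 910.93 W/m².
— Configuration B (φ=+27.5°):
Solar declination: sin δ = sin ε · sin λ_s = sin 56.80° × sin 324.8° = -0.48234, so δ = -28.838°.
cos H₀ = −tan(+27.5°) tan(-28.838°) = 0.2866, H₀ = 1.2801 rad.
Bracket: H₀ sin φ sin δ + cos φ cos δ sin H₀ = 1.2801×0.46175×-0.48234 + 0.88701×0.87599×0.95804 = -0.285105 + 0.744408 = 0.459303.
Q̄ = (S₀/π) × [bracket] = (2390/π) × 0.459303 = 349.42 W/m².
Ratio Q̄_A / Q̄_B = 910.93 / 349.42 = 2.607.

Q̄_A / Q̄_B ≈ 2.61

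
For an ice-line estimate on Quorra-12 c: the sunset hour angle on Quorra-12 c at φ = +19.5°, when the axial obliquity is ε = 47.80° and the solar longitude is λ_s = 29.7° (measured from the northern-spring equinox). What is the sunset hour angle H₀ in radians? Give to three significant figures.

Solar declination: sin δ = sin ε · sin λ_s = sin 47.80° × sin 29.7° = 0.36704, so δ = +21.533°.
cos H₀ = −tan φ · tan δ = −tan(+19.5°) × tan(+21.533°) = -0.1397, so H₀ = 1.7110 rad = 98.03°.

H₀ = 1.71 rad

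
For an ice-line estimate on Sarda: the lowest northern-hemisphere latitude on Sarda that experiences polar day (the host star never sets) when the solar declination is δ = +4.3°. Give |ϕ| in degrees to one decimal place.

Polar day requires cos h₀ = −tan ϕ tan δ ≤ −1, i.e. tan ϕ tan δ ≥ 1.
The boundary is |tan ϕ| · |tan δ| = 1, so |ϕ| = 90° − |δ| = 90° − 4.3° = 85.7° in the northern hemisphere.

|ϕ| = 85.7°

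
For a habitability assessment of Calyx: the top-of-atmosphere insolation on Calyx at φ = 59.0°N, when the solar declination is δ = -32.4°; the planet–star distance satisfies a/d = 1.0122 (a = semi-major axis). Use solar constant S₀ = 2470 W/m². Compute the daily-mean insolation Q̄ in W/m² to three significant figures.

cos H₀ = −tan(+59.0°) tan(-32.400°) = 1.0562 ≥ 1 ⇒ polar night, H₀ = 0 and Q̄ = 0.
Inverse-square distance factor (a/d)² = 1.0122² = 1.024549.

Q̄ ≈ 0.00 W/m²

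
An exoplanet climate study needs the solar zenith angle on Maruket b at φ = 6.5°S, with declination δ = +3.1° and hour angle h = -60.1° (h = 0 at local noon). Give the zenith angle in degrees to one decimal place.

θ_z = 60.8°

cos θ_z = sin φ sin δ + cos φ cos δ cos h = -0.006122 + 0.494559 = 0.488437.
θ_z = arccos(0.488437) = 60.8°.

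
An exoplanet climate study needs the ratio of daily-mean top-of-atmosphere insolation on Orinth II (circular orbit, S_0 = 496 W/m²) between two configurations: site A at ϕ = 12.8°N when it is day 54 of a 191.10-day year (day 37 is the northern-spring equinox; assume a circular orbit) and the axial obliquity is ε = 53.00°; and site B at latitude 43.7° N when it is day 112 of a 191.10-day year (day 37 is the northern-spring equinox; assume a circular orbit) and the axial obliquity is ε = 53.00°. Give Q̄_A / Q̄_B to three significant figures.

— Configuration A (ϕ=+12.8°):
Solar longitude: L_s = 360° × (54 − 37)/191.10 = 32.025°.
sin δ = sin 53.00° × sin 32.025° = 0.42351, so δ = +25.056°.
cos h₀ = −tan(+12.8°) tan(+25.056°) = -0.1062, h₀ = 1.6772 rad.
Bracket: h₀ sin ϕ sin δ + cos ϕ cos δ sin h₀ = 1.6772×0.22155×0.42351 + 0.97515×0.90589×0.99434 = 0.157369 + 0.878379 = 1.035748.
Q̄ = (S_0/π) × [bracket] = (496/π) × 1.035748 = 163.53 W/m².
— Configuration B (ϕ=+43.7°):
Solar longitude: L_s = 360° × (112 − 37)/191.10 = 141.287°.
sin δ = sin 53.00° × sin 141.287° = 0.49948, so δ = +29.966°.
cos h₀ = −tan(+43.7°) tan(+29.966°) = -0.5510, h₀ = 2.1543 rad.
Bracket: h₀ sin ϕ sin δ + cos ϕ cos δ sin h₀ = 2.1543×0.69088×0.49948 + 0.72297×0.86633×0.83453 = 0.743407 + 0.522692 = 1.266099.
Q̄ = (S_0/π) × [bracket] = (496/π) × 1.266099 = 199.89 W/m².
Ratio Q̄_A / Q̄_B = 163.53 / 199.89 = 0.8181.

Q̄_A / Q̄_B ≈ 0.818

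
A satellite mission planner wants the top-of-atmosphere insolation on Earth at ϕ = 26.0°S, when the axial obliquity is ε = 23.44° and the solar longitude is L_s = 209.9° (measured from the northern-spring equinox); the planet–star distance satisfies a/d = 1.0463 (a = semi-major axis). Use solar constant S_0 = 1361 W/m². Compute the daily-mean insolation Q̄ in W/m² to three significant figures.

Solar declination: sin δ = sin ε · sin L_s = sin 23.44° × sin 209.9° = -0.19829, so δ = -11.437°.
cos h₀ = −tan(-26.0°) tan(-11.437°) = -0.0987, h₀ = 1.6696 rad.
Bracket: h₀ sin ϕ sin δ + cos ϕ cos δ sin h₀ = 1.6696×-0.43837×-0.19829 + 0.89879×0.98014×0.99512 = 0.145129 + 0.876641 = 1.021770.
Inverse-square distance factor (a/d)² = 1.0463² = 1.094744.
Q̄ = (S_0/π) × 1.094744 × [bracket] = (1361/π) × 1.094744 × 1.021770 = 484.6 W/m².

Q̄ ≈ 485 W/m²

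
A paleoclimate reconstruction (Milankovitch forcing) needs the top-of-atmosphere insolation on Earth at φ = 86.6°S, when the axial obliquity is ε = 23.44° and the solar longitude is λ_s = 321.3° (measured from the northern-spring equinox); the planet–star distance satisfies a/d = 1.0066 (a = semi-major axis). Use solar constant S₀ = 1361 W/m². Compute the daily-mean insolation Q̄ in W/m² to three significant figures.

Solar declination: sin δ = sin ε · sin λ_s = sin 23.44° × sin 321.3° = -0.24871, so δ = -14.401°.
cos H₀ = −tan(-86.6°) tan(-14.401°) = -4.3222 ≤ −1 ⇒ polar day, H₀ = π.
Bracket: H₀ sin φ sin δ + cos φ cos δ sin H₀ = 3.1416×-0.99824×-0.24871 + 0.05931×0.96858×0.00000 = 0.779972 + 0.000000 = 0.779972.
Inverse-square distance factor (a/d)² = 1.0066² = 1.013244.
Q̄ = (S₀/π) × 1.013244 × [bracket] = (1361/π) × 1.013244 × 0.779972 = 342.4 W/m².

Q̄ ≈ 342 W/m²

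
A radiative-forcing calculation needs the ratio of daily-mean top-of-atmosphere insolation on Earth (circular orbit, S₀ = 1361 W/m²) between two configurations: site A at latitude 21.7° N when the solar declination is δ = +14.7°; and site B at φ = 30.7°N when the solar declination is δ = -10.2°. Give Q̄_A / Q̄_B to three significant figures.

— Configuration A (φ=+21.7°):
cos H₀ = −tan(+21.7°) tan(+14.700°) = -0.1044, H₀ = 1.6754 rad.
Bracket: H₀ sin φ sin δ + cos φ cos δ sin H₀ = 1.6754×0.36975×0.25376 + 0.92913×0.96727×0.99454 = 0.157199 + 0.893813 = 1.051012.
Q̄ = (S₀/π) × [bracket] = (1361/π) × 1.051012 = 455.32 W/m².
— Configuration B (φ=+30.7°):
cos H₀ = −tan(+30.7°) tan(-10.200°) = 0.1068, H₀ = 1.4638 rad.
Bracket: H₀ sin φ sin δ + cos φ cos δ sin H₀ = 1.4638×0.51054×-0.17708 + 0.85985×0.98420×0.99428 = -0.132337 + 0.841424 = 0.709087.
Q̄ = (S₀/π) × [bracket] = (1361/π) × 0.709087 = 307.19 W/m².
Ratio Q̄_A / Q̄_B = 455.32 / 307.19 = 1.482.

Q̄_A / Q̄_B ≈ 1.48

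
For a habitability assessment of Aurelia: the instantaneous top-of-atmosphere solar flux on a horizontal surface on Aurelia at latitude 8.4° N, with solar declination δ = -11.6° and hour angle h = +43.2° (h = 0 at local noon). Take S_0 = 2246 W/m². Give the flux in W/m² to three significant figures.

1.52e+03 W/m²

cos θ_z = sin ϕ sin δ + cos ϕ cos δ cos h = -0.029374 + 0.706419 = 0.677045.
Flux = S_0 · cos θ_z = 2246 × 0.677045 = 1521 W/m².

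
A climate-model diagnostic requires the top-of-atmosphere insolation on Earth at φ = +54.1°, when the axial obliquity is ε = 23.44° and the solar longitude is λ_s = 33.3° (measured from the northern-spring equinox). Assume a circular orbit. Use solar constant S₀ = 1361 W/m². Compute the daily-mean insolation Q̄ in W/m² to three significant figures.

Solar declination: sin δ = sin ε · sin λ_s = sin 23.44° × sin 33.3° = 0.21839, so δ = +12.615°.
cos H₀ = −tan(+54.1°) tan(+12.615°) = -0.3092, H₀ = 1.8851 rad.
Bracket: H₀ sin φ sin δ + cos φ cos δ sin H₀ = 1.8851×0.81004×0.21839 + 0.58637×0.97586×0.95101 = 0.333483 + 0.544182 = 0.877665.
Q̄ = (S₀/π) × [bracket] = (1361/π) × 0.877665 = 380.2 W/m².

Q̄ ≈ 380 W/m²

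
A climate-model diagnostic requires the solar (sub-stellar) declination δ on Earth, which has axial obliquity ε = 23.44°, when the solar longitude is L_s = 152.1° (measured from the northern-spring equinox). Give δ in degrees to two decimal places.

δ = +10.73°

sin δ = sin ε · sin L_s = sin 23.44° × sin 152.1° = 0.186137.
δ = arcsin(0.186137) = +10.73°.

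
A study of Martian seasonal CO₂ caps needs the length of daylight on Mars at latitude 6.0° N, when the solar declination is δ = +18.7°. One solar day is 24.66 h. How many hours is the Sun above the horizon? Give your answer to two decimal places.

12.61 h

cos H₀ = −tan φ · tan δ = −tan(+6.0°) × tan(+18.700°) = -0.0356, so H₀ = 1.6064 rad = 92.04°.
Daylight = 2H₀/(2π) × 24.66 h = (1.6064/π) × 24.66 = 12.61 h.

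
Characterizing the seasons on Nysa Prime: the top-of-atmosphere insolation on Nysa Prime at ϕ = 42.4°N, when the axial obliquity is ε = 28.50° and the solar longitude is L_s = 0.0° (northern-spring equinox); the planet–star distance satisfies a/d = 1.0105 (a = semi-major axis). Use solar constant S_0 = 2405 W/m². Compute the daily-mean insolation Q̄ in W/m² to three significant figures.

Solar declination: sin δ = sin ε · sin L_s = sin 28.50° × sin 0.0° = 0.00000, so δ = +0.000°.
cos h₀ = −tan(+42.4°) tan(+0.000°) = -0.0000, h₀ = 1.5708 rad.
Bracket: h₀ sin ϕ sin δ + cos ϕ cos δ sin h₀ = 1.5708×0.67430×0.00000 + 0.73846×1.00000×1.00000 = 0.000000 + 0.738460 = 0.738460.
Inverse-square distance factor (a/d)² = 1.0105² = 1.021110.
Q̄ = (S_0/π) × 1.021110 × [bracket] = (2405/π) × 1.021110 × 0.738460 = 577.3 W/m².

Q̄ ≈ 577 W/m²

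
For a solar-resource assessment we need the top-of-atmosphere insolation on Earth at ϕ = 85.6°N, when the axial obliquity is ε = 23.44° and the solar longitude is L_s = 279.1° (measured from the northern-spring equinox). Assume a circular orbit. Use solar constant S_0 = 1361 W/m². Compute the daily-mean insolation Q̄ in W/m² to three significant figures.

Q̄ ≈ 0.00 W/m²

Solar declination: sin δ = sin ε · sin L_s = sin 23.44° × sin 279.1° = -0.39278, so δ = -23.128°.
cos h₀ = −tan(+85.6°) tan(-23.128°) = 5.5508 ≥ 1 ⇒ polar night, h₀ = 0 and Q̄ = 0.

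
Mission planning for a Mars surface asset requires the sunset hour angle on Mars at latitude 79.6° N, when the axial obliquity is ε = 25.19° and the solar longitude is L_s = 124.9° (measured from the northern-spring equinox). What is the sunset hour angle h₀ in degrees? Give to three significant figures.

h₀ = 180°

Solar declination: sin δ = sin ε · sin L_s = sin 25.19° × sin 124.9° = 0.34907, so δ = +20.431°.
Sunrise equation: cos h₀ = −tan ϕ · tan δ = -2.0296 ≤ −1, so the Sun never sets (polar day) and h₀ = π.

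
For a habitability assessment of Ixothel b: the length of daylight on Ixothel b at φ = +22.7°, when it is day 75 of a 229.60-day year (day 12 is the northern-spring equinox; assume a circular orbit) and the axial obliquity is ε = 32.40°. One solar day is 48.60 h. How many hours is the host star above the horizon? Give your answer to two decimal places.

28.39 h

Solar longitude: λ_s = 360° × (75 − 12)/229.60 = 98.780°.
sin δ = sin 32.40° × sin 98.780° = 0.52955, so δ = +31.975°.
cos H₀ = −tan φ · tan δ = −tan(+22.7°) × tan(+31.975°) = -0.2611, so H₀ = 1.8350 rad = 105.14°.
Daylight = 2H₀/(2π) × 48.60 h = (1.8350/π) × 48.60 = 28.39 h.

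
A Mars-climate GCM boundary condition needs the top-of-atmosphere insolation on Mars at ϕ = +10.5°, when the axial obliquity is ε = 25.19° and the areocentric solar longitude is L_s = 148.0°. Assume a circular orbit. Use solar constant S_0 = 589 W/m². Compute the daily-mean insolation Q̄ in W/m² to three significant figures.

sin δ = sin 25.19° × sin 148.0° = 0.22554, so δ = +13.035°.
cos h₀ = −tan(+10.5°) tan(+13.035°) = -0.0429, h₀ = 1.6137 rad.
Bracket: h₀ sin ϕ sin δ + cos ϕ cos δ sin h₀ = 1.6137×0.18224×0.22554 + 0.98325×0.97423×0.99908 = 0.066327 + 0.957030 = 1.023357.
Q̄ = (S_0/π) × [bracket] = (589/π) × 1.023357 = 191.9 W/m².

Q̄ ≈ 192 W/m²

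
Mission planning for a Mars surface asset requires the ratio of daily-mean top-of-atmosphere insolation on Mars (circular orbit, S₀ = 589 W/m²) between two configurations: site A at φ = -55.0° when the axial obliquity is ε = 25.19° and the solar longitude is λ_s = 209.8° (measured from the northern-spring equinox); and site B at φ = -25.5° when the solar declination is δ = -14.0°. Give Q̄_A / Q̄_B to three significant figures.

— Configuration A (φ=-55.0°):
Solar declination: sin δ = sin ε · sin λ_s = sin 25.19° × sin 209.8° = -0.21152, so δ = -12.212°.
cos H₀ = −tan(-55.0°) tan(-12.212°) = -0.3091, H₀ = 1.8850 rad.
Bracket: H₀ sin φ sin δ + cos φ cos δ sin H₀ = 1.8850×-0.81915×-0.21152 + 0.57358×0.97737×0.95104 = 0.326608 + 0.533153 = 0.859761.
Q̄ = (S₀/π) × [bracket] = (589/π) × 0.859761 = 161.19 W/m².
— Configuration B (φ=-25.5°):
cos H₀ = −tan(-25.5°) tan(-14.000°) = -0.1189, H₀ = 1.6900 rad.
Bracket: H₀ sin φ sin δ + cos φ cos δ sin H₀ = 1.6900×-0.43051×-0.24192 + 0.90259×0.97030×0.99290 = 0.176012 + 0.869565 = 1.045577.
Q̄ = (S₀/π) × [bracket] = (589/π) × 1.045577 = 196.03 W/m².
Ratio Q̄_A / Q̄_B = 161.19 / 196.03 = 0.8223.

Q̄_A / Q̄_B ≈ 0.822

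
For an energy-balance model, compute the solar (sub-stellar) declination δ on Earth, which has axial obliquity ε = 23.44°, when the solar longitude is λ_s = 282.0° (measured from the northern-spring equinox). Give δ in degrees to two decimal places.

sin δ = sin ε · sin λ_s = sin 23.44° × sin 282.0° = -0.389096.
δ = arcsin(-0.389096) = -22.90°.

δ = -22.90°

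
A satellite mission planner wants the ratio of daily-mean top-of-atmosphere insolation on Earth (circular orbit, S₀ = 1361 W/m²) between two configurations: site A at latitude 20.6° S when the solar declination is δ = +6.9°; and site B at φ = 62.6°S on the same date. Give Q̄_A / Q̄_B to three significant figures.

Q̄_A / Q̄_B ≈ 2.86

— Configuration A (φ=-20.6°):
cos H₀ = −tan(-20.6°) tan(+6.900°) = 0.0455, H₀ = 1.5253 rad.
Bracket: H₀ sin φ sin δ + cos φ cos δ sin H₀ = 1.5253×-0.35184×0.12014 + 0.93606×0.99276×0.99896 = -0.064475 + 0.928316 = 0.863841.
Q̄ = (S₀/π) × [bracket] = (1361/π) × 0.863841 = 374.23 W/m².
— Configuration B (φ=-62.6°):
cos H₀ = −tan(-62.6°) tan(+6.900°) = 0.2335, H₀ = 1.3352 rad.
Bracket: H₀ sin φ sin δ + cos φ cos δ sin H₀ = 1.3352×-0.88782×0.12014 + 0.46020×0.99276×0.97237 = -0.142416 + 0.444245 = 0.301829.
Q̄ = (S₀/π) × [bracket] = (1361/π) × 0.301829 = 130.76 W/m².
Ratio Q̄_A / Q̄_B = 374.23 / 130.76 = 2.862.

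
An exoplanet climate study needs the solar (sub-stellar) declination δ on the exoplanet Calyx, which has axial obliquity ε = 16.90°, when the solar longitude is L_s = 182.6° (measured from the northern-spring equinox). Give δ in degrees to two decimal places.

δ = -0.76°

sin δ = sin ε · sin L_s = sin 16.90° × sin 182.6° = -0.013187.
δ = arcsin(-0.013187) = -0.76°.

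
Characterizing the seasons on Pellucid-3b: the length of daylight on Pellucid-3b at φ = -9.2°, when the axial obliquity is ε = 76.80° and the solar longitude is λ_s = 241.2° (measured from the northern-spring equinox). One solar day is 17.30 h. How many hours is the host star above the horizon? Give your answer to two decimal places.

10.13 h

Solar declination: sin δ = sin ε · sin λ_s = sin 76.80° × sin 241.2° = -0.85315, so δ = -58.556°.
cos H₀ = −tan φ · tan δ = −tan(-9.2°) × tan(-58.556°) = -0.2649, so H₀ = 1.8389 rad = 105.36°.
Daylight = 2H₀/(2π) × 17.30 h = (1.8389/π) × 17.30 = 10.13 h.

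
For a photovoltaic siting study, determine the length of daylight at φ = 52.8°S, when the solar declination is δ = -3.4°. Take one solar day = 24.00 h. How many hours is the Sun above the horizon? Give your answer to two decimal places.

cos H₀ = −tan φ · tan δ = −tan(-52.8°) × tan(-3.400°) = -0.0783, so H₀ = 1.6491 rad = 94.49°.
Daylight = 2H₀/(2π) × 24.00 h = (1.6491/π) × 24.00 = 12.60 h.

12.60 h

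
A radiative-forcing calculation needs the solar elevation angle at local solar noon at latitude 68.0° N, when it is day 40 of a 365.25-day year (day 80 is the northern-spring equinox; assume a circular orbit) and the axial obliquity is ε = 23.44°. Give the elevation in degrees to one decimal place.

Solar longitude: L_s = 360° × (40 − 80)/365.25 = -39.425°, i.e. -39.425° + 360° = 320.575°.
sin δ = sin 23.44° × sin 320.575° = -0.25262, so δ = -14.633°.
At local noon the hour angle is zero, so the zenith angle equals |ϕ − δ| = |+68.0° − (-14.633°)| = 82.633°.
Elevation = 90° − 82.633° = 7.4°.

7.4°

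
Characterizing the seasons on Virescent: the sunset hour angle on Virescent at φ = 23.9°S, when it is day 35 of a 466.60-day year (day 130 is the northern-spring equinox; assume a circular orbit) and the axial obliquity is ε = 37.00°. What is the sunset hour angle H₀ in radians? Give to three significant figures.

Solar longitude: λ_s = 360° × (35 − 130)/466.60 = -73.296°, i.e. -73.296° + 360° = 286.704°.
sin δ = sin 37.00° × sin 286.704° = -0.57642, so δ = -35.199°.
cos H₀ = −tan φ · tan δ = −tan(-23.9°) × tan(-35.199°) = -0.3126, so H₀ = 1.8887 rad = 108.22°.

H₀ = 1.89 rad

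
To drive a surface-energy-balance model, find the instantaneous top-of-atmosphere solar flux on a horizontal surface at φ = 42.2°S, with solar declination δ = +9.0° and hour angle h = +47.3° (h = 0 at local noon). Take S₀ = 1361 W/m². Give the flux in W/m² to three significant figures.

cos θ_z = sin φ sin δ + cos φ cos δ cos h = -0.105080 + 0.496199 = 0.391119.
Flux = S₀ · cos θ_z = 1361 × 0.391119 = 532.3 W/m².

532 W/m²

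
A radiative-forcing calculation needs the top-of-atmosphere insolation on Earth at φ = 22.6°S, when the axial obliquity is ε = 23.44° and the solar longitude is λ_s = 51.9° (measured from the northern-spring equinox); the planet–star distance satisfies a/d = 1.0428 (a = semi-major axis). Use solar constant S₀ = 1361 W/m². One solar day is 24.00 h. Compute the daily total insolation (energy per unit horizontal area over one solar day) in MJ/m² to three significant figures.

Solar declination: sin δ = sin ε · sin λ_s = sin 23.44° × sin 51.9° = 0.31303, so δ = +18.242°.
cos H₀ = −tan(-22.6°) tan(+18.242°) = 0.1372, H₀ = 1.4332 rad.
Bracket: H₀ sin φ sin δ + cos φ cos δ sin H₀ = 1.4332×-0.38430×0.31303 + 0.92321×0.94974×0.99054 = -0.172410 + 0.868515 = 0.696105.
Inverse-square distance factor (a/d)² = 1.0428² = 1.087432.
Q̄ = (S₀/π) × 1.087432 × [bracket] = (1361/π) × 1.087432 × 0.696105 = 327.93 W/m².
Daily total = Q̄ × 24.00 h × 3600 s/h = 327.93 × 24.00 × 3600 / 10⁶ = 28.33 MJ/m².

28.3 MJ/m²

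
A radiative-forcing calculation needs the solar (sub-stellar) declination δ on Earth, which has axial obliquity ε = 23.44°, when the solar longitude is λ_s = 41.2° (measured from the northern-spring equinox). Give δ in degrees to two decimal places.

sin δ = sin ε · sin λ_s = sin 23.44° × sin 41.2° = 0.262019.
δ = arcsin(0.262019) = +15.19°.

δ = +15.19°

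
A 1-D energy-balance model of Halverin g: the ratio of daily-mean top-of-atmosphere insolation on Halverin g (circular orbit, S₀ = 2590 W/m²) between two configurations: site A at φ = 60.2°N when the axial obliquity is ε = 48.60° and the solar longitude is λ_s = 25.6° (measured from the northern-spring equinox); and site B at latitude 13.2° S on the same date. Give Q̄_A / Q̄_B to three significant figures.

Q̄_A / Q̄_B ≈ 1.24

— Configuration A (φ=+60.2°):
Solar declination: sin δ = sin ε · sin λ_s = sin 48.60° × sin 25.6° = 0.32411, so δ = +18.912°.
cos H₀ = −tan(+60.2°) tan(+18.912°) = -0.5982, H₀ = 2.2121 rad.
Bracket: H₀ sin φ sin δ + cos φ cos δ sin H₀ = 2.2121×0.86777×0.32411 + 0.49697×0.94602×0.80133 = 0.622160 + 0.376740 = 0.998900.
Q̄ = (S₀/π) × [bracket] = (2590/π) × 0.998900 = 823.52 W/m².
— Configuration B (φ=-13.2°):
cos H₀ = −tan(-13.2°) tan(+18.912°) = 0.0804, H₀ = 1.4904 rad.
Bracket: H₀ sin φ sin δ + cos φ cos δ sin H₀ = 1.4904×-0.22835×0.32411 + 0.97358×0.94602×0.99677 = -0.110305 + 0.918051 = 0.807746.
Q̄ = (S₀/π) × [bracket] = (2590/π) × 0.807746 = 665.92 W/m².
Ratio Q̄_A / Q̄_B = 823.52 / 665.92 = 1.237.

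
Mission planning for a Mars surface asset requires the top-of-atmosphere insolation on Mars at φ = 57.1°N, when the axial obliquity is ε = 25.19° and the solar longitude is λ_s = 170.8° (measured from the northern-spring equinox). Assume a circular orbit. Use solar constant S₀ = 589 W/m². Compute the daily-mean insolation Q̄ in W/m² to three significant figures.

Q̄ ≈ 119 W/m²

Solar declination: sin δ = sin ε · sin λ_s = sin 25.19° × sin 170.8° = 0.06805, so δ = +3.902°.
cos H₀ = −tan(+57.1°) tan(+3.902°) = -0.1054, H₀ = 1.6764 rad.
Bracket: H₀ sin φ sin δ + cos φ cos δ sin H₀ = 1.6764×0.83962×0.06805 + 0.54317×0.99768×0.99443 = 0.095783 + 0.538891 = 0.634674.
Q̄ = (S₀/π) × [bracket] = (589/π) × 0.634674 = 119.0 W/m².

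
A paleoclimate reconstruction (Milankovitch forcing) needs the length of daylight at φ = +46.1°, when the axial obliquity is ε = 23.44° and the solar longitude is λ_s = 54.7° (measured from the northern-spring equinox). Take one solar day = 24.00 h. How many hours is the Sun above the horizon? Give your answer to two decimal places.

14.79 h

Solar declination: sin δ = sin ε · sin λ_s = sin 23.44° × sin 54.7° = 0.32465, so δ = +18.944°.
cos H₀ = −tan φ · tan δ = −tan(+46.1°) × tan(+18.944°) = -0.3567, so H₀ = 1.9355 rad = 110.90°.
Daylight = 2H₀/(2π) × 24.00 h = (1.9355/π) × 24.00 = 14.79 h.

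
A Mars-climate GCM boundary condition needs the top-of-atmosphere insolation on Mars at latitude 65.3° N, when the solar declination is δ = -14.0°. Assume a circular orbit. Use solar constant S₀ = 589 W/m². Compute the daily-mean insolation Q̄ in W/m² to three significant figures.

cos H₀ = −tan(+65.3°) tan(-14.000°) = 0.5421, H₀ = 0.9979 rad.
Bracket: H₀ sin φ sin δ + cos φ cos δ sin H₀ = 0.9979×0.90851×-0.24192 + 0.41787×0.97030×0.84033 = -0.219325 + 0.340720 = 0.121395.
Q̄ = (S₀/π) × [bracket] = (589/π) × 0.121395 = 22.76 W/m².

Q̄ ≈ 22.8 W/m²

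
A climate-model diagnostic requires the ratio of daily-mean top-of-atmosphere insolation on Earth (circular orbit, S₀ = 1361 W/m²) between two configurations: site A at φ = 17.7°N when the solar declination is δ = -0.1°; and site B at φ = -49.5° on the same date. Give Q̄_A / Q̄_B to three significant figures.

— Configuration A (φ=+17.7°):
cos H₀ = −tan(+17.7°) tan(-0.100°) = 0.0006, H₀ = 1.5702 rad.
Bracket: H₀ sin φ sin δ + cos φ cos δ sin H₀ = 1.5702×0.30403×-0.00175 + 0.95266×1.00000×1.00000 = -0.000835 + 0.952660 = 0.951825.
Q̄ = (S₀/π) × [bracket] = (1361/π) × 0.951825 = 412.35 W/m².
— Configuration B (φ=-49.5°):
cos H₀ = −tan(-49.5°) tan(-0.100°) = -0.0020, H₀ = 1.5728 rad.
Bracket: H₀ sin φ sin δ + cos φ cos δ sin H₀ = 1.5728×-0.76041×-0.00175 + 0.64945×1.00000×1.00000 = 0.002093 + 0.649450 = 0.651543.
Q̄ = (S₀/π) × [bracket] = (1361/π) × 0.651543 = 282.26 W/m².
Ratio Q̄_A / Q̄_B = 412.35 / 282.26 = 1.461.

Q̄_A / Q̄_B ≈ 1.46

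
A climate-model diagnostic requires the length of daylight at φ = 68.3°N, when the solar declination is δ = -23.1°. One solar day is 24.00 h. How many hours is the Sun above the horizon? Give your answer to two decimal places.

cos H₀ = −tan φ · tan δ = 1.0718 ≥ 1, so the Sun never rises (polar night) and H₀ = 0.
Daylight = 2H₀/(2π) × 24.00 h = (0.0000/π) × 24.00 = 0.00 h.

0.00 h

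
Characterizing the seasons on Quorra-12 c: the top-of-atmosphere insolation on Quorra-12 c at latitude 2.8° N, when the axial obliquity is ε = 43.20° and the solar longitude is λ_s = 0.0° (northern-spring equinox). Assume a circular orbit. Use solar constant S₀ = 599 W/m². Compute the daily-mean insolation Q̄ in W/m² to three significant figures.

Q̄ ≈ 190 W/m²

Solar declination: sin δ = sin ε · sin λ_s = sin 43.20° × sin 0.0° = 0.00000, so δ = +0.000°.
cos H₀ = −tan(+2.8°) tan(+0.000°) = -0.0000, H₀ = 1.5708 rad.
Bracket: H₀ sin φ sin δ + cos φ cos δ sin H₀ = 1.5708×0.04885×0.00000 + 0.99881×1.00000×1.00000 = 0.000000 + 0.998810 = 0.998810.
Q̄ = (S₀/π) × [bracket] = (599/π) × 0.998810 = 190.4 W/m².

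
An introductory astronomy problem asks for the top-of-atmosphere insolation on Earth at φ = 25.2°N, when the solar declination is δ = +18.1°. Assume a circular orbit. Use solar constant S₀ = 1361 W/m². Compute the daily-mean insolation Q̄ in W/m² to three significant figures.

Q̄ ≈ 467 W/m²

cos H₀ = −tan(+25.2°) tan(+18.100°) = -0.1538, H₀ = 1.7252 rad.
Bracket: H₀ sin φ sin δ + cos φ cos δ sin H₀ = 1.7252×0.42578×0.31068 + 0.90483×0.95052×0.98810 = 0.228212 + 0.849824 = 1.078036.
Q̄ = (S₀/π) × [bracket] = (1361/π) × 1.078036 = 467.0 W/m².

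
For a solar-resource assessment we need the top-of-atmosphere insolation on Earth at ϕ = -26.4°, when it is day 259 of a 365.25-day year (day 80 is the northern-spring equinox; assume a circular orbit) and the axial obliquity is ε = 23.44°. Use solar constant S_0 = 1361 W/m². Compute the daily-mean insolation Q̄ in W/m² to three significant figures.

Solar longitude: L_s = 360° × (259 − 80)/365.25 = 176.427°.
sin δ = sin 23.44° × sin 176.427° = 0.02479, so δ = +1.420°.
cos h₀ = −tan(-26.4°) tan(+1.420°) = 0.0123, h₀ = 1.5585 rad.
Bracket: h₀ sin ϕ sin δ + cos ϕ cos δ sin h₀ = 1.5585×-0.44464×0.02479 + 0.89571×0.99969×0.99992 = -0.017179 + 0.895361 = 0.878182.
Q̄ = (S_0/π) × [bracket] = (1361/π) × 0.878182 = 380.4 W/m².

Q̄ ≈ 380 W/m²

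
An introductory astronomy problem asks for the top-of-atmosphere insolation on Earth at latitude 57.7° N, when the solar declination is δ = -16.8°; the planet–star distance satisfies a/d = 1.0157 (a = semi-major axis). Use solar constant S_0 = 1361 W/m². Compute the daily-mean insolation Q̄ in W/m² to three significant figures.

Q̄ ≈ 83.7 W/m²

cos h₀ = −tan(+57.7°) tan(-16.800°) = 0.4776, h₀ = 1.0729 rad.
Bracket: h₀ sin ϕ sin δ + cos ϕ cos δ sin h₀ = 1.0729×0.84526×-0.28903 + 0.53435×0.95732×0.87858 = -0.262115 + 0.449432 = 0.187317.
Inverse-square distance factor (a/d)² = 1.0157² = 1.031646.
Q̄ = (S_0/π) × 1.031646 × [bracket] = (1361/π) × 1.031646 × 0.187317 = 83.72 W/m².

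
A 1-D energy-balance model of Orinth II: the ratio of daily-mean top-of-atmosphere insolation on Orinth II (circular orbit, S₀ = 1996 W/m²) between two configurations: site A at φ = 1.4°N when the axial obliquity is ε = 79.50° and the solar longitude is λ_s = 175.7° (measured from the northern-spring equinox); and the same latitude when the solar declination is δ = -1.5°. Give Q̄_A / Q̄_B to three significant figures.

Q̄_A / Q̄_B ≈ 1.00

— Configuration A (φ=+1.4°):
Solar declination: sin δ = sin ε · sin λ_s = sin 79.50° × sin 175.7° = 0.07372, so δ = +4.228°.
cos H₀ = −tan(+1.4°) tan(+4.228°) = -0.0018, H₀ = 1.5726 rad.
Bracket: H₀ sin φ sin δ + cos φ cos δ sin H₀ = 1.5726×0.02443×0.07372 + 0.99970×0.99728×1.00000 = 0.002832 + 0.996981 = 0.999813.
Q̄ = (S₀/π) × [bracket] = (1996/π) × 0.999813 = 635.23 W/m².
— Configuration B (φ=+1.4°):
cos H₀ = −tan(+1.4°) tan(-1.500°) = 0.0006, H₀ = 1.5702 rad.
Bracket: H₀ sin φ sin δ + cos φ cos δ sin H₀ = 1.5702×0.02443×-0.02618 + 0.99970×0.99966×1.00000 = -0.001004 + 0.999360 = 0.998356.
Q̄ = (S₀/π) × [bracket] = (1996/π) × 0.998356 = 634.30 W/m².
Ratio Q̄_A / Q̄_B = 635.23 / 634.30 = 1.001.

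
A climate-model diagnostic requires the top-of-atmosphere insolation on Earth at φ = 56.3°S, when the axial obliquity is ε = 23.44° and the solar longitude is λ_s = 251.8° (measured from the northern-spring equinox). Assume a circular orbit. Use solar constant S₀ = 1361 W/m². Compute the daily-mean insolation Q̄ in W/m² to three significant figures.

Q̄ ≈ 480 W/m²

Solar declination: sin δ = sin ε · sin λ_s = sin 23.44° × sin 251.8° = -0.37789, so δ = -22.203°.
cos H₀ = −tan(-56.3°) tan(-22.203°) = -0.6120, H₀ = 2.2294 rad.
Bracket: H₀ sin φ sin δ + cos φ cos δ sin H₀ = 2.2294×-0.83195×-0.37789 + 0.55484×0.92585×0.79086 = 0.700891 + 0.406264 = 1.107155.
Q̄ = (S₀/π) × [bracket] = (1361/π) × 1.107155 = 479.6 W/m².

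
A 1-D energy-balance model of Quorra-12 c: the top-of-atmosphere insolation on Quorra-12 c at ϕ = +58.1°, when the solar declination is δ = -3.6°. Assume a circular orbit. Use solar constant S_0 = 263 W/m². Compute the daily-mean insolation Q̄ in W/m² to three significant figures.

Q̄ ≈ 37.4 W/m²

cos h₀ = −tan(+58.1°) tan(-3.600°) = 0.1011, h₀ = 1.4695 rad.
Bracket: h₀ sin ϕ sin δ + cos ϕ cos δ sin h₀ = 1.4695×0.84897×-0.06279 + 0.52844×0.99803×0.99488 = -0.078334 + 0.524699 = 0.446365.
Q̄ = (S_0/π) × [bracket] = (263/π) × 0.446365 = 37.37 W/m².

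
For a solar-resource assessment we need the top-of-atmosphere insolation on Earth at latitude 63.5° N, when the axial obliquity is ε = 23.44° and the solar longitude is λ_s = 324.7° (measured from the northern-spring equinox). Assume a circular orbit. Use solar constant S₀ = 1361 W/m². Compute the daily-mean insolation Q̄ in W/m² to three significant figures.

Solar declination: sin δ = sin ε · sin λ_s = sin 23.44° × sin 324.7° = -0.22987, so δ = -13.289°.
cos H₀ = −tan(+63.5°) tan(-13.289°) = 0.4737, H₀ = 1.0773 rad.
Bracket: H₀ sin φ sin δ + cos φ cos δ sin H₀ = 1.0773×0.89493×-0.22987 + 0.44620×0.97322×0.88067 = -0.221620 + 0.382432 = 0.160812.
Q̄ = (S₀/π) × [bracket] = (1361/π) × 0.160812 = 69.67 W/m².

Q̄ ≈ 69.7 W/m²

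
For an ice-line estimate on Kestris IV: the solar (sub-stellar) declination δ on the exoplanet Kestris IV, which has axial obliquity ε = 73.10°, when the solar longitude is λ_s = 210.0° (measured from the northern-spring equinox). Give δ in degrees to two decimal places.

sin δ = sin ε · sin λ_s = sin 73.10° × sin 210.0° = -0.478407.
δ = arcsin(-0.478407) = -28.58°.

δ = -28.58°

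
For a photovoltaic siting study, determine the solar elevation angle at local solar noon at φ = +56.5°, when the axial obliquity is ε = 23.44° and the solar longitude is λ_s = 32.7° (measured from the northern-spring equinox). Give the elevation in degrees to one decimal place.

45.9°

Solar declination: sin δ = sin ε · sin λ_s = sin 23.44° × sin 32.7° = 0.21490, so δ = +12.410°.
At local noon the hour angle is zero, so the zenith angle equals |φ − δ| = |+56.5° − (+12.410°)| = 44.090°.
Elevation = 90° − 44.090° = 45.9°.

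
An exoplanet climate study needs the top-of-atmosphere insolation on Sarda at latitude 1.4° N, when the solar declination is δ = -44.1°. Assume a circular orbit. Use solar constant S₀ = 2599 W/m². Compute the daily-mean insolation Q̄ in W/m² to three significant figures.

cos H₀ = −tan(+1.4°) tan(-44.100°) = 0.0237, H₀ = 1.5471 rad.
Bracket: H₀ sin φ sin δ + cos φ cos δ sin H₀ = 1.5471×0.02443×-0.69591 + 0.99970×0.71813×0.99972 = -0.026302 + 0.717714 = 0.691412.
Q̄ = (S₀/π) × [bracket] = (2599/π) × 0.691412 = 572.0 W/m².

Q̄ ≈ 572 W/m²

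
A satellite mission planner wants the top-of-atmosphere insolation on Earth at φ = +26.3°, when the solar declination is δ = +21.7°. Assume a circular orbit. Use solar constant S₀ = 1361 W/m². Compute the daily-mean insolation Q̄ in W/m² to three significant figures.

cos H₀ = −tan(+26.3°) tan(+21.700°) = -0.1967, H₀ = 1.7688 rad.
Bracket: H₀ sin φ sin δ + cos φ cos δ sin H₀ = 1.7688×0.44307×0.36975 + 0.89649×0.92913×0.98047 = 0.289774 + 0.816688 = 1.106462.
Q̄ = (S₀/π) × [bracket] = (1361/π) × 1.106462 = 479.3 W/m².

Q̄ ≈ 479 W/m²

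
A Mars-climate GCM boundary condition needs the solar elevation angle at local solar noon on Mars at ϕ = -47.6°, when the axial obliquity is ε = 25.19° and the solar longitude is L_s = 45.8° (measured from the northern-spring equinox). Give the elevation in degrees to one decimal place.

Solar declination: sin δ = sin ε · sin L_s = sin 25.19° × sin 45.8° = 0.30513, so δ = +17.766°.
At local noon the hour angle is zero, so the zenith angle equals |ϕ − δ| = |-47.6° − (+17.766°)| = 65.366°.
Elevation = 90° − 65.366° = 24.6°.

24.6°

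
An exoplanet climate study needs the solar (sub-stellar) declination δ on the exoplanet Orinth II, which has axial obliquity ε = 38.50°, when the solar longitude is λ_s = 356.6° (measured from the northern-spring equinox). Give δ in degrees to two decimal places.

δ = -2.12°

sin δ = sin ε · sin λ_s = sin 38.50° × sin 356.6° = -0.036919.
δ = arcsin(-0.036919) = -2.12°.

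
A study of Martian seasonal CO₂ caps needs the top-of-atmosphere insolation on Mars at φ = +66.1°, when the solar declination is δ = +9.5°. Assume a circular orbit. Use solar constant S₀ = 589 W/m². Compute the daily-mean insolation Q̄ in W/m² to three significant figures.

Q̄ ≈ 125 W/m²

cos H₀ = −tan(+66.1°) tan(+9.500°) = -0.3776, H₀ = 1.9580 rad.
Bracket: H₀ sin φ sin δ + cos φ cos δ sin H₀ = 1.9580×0.91425×0.16505 + 0.40514×0.98629×0.92596 = 0.295456 + 0.370000 = 0.665456.
Q̄ = (S₀/π) × [bracket] = (589/π) × 0.665456 = 124.8 W/m².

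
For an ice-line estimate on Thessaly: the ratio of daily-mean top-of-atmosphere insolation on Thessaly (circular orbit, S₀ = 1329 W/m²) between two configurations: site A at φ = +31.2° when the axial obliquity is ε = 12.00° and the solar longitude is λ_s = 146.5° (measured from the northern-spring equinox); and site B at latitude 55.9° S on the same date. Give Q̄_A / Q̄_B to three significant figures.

Q̄_A / Q̄_B ≈ 2.27

— Configuration A (φ=+31.2°):
Solar declination: sin δ = sin ε · sin λ_s = sin 12.00° × sin 146.5° = 0.11475, so δ = +6.589°.
cos H₀ = −tan(+31.2°) tan(+6.589°) = -0.0700, H₀ = 1.6408 rad.
Bracket: H₀ sin φ sin δ + cos φ cos δ sin H₀ = 1.6408×0.51803×0.11475 + 0.85536×0.99339×0.99755 = 0.097536 + 0.847624 = 0.945160.
Q̄ = (S₀/π) × [bracket] = (1329/π) × 0.945160 = 399.83 W/m².
— Configuration B (φ=-55.9°):
cos H₀ = −tan(-55.9°) tan(+6.589°) = 0.1706, H₀ = 1.3993 rad.
Bracket: H₀ sin φ sin δ + cos φ cos δ sin H₀ = 1.3993×-0.82806×0.11475 + 0.56064×0.99339×0.98534 = -0.132961 + 0.548770 = 0.415809.
Q̄ = (S₀/π) × [bracket] = (1329/π) × 0.415809 = 175.90 W/m².
Ratio Q̄_A / Q̄_B = 399.83 / 175.90 = 2.273.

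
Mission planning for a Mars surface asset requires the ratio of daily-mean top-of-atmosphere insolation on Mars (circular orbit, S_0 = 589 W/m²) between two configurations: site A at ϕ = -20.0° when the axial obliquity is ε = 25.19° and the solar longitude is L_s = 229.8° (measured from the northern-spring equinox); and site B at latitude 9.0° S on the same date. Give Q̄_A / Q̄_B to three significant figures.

— Configuration A (ϕ=-20.0°):
Solar declination: sin δ = sin ε · sin L_s = sin 25.19° × sin 229.8° = -0.32509, so δ = -18.971°.
cos h₀ = −tan(-20.0°) tan(-18.971°) = -0.1251, h₀ = 1.6962 rad.
Bracket: h₀ sin ϕ sin δ + cos ϕ cos δ sin h₀ = 1.6962×-0.34202×-0.32509 + 0.93969×0.94568×0.99214 = 0.188596 + 0.881661 = 1.070257.
Q̄ = (S_0/π) × [bracket] = (589/π) × 1.070257 = 200.66 W/m².
— Configuration B (ϕ=-9.0°):
cos h₀ = −tan(-9.0°) tan(-18.971°) = -0.0544, h₀ = 1.6253 rad.
Bracket: h₀ sin ϕ sin δ + cos ϕ cos δ sin h₀ = 1.6253×-0.15643×-0.32509 + 0.98769×0.94568×0.99852 = 0.082653 + 0.932656 = 1.015309.
Q̄ = (S_0/π) × [bracket] = (589/π) × 1.015309 = 190.35 W/m².
Ratio Q̄_A / Q̄_B = 200.66 / 190.35 = 1.054.

Q̄_A / Q̄_B ≈ 1.05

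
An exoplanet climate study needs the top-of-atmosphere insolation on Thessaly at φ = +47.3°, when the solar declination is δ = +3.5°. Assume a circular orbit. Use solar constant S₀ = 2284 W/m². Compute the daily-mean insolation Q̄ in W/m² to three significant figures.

cos H₀ = −tan(+47.3°) tan(+3.500°) = -0.0663, H₀ = 1.6371 rad.
Bracket: H₀ sin φ sin δ + cos φ cos δ sin H₀ = 1.6371×0.73491×0.06105 + 0.67816×0.99813×0.99780 = 0.073451 + 0.675403 = 0.748854.
Q̄ = (S₀/π) × [bracket] = (2284/π) × 0.748854 = 544.4 W/m².

Q̄ ≈ 544 W/m²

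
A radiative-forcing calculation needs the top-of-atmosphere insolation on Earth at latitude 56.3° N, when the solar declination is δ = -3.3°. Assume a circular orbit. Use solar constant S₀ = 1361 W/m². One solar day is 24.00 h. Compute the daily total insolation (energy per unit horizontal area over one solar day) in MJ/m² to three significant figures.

cos H₀ = −tan(+56.3°) tan(-3.300°) = 0.0865, H₀ = 1.4842 rad.
Bracket: H₀ sin φ sin δ + cos φ cos δ sin H₀ = 1.4842×0.83195×-0.05756 + 0.55484×0.99834×0.99626 = -0.071074 + 0.551847 = 0.480773.
Q̄ = (S₀/π) × [bracket] = (1361/π) × 0.480773 = 208.28 W/m².
Daily total = Q̄ × 24.00 h × 3600 s/h = 208.28 × 24.00 × 3600 / 10⁶ = 18.00 MJ/m².

18.0 MJ/m²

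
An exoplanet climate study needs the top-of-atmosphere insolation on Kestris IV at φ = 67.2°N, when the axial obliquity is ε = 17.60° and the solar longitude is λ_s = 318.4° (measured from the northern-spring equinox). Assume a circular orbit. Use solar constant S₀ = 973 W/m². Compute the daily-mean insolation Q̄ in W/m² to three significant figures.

Solar declination: sin δ = sin ε · sin λ_s = sin 17.60° × sin 318.4° = -0.20075, so δ = -11.581°.
cos H₀ = −tan(+67.2°) tan(-11.581°) = 0.4875, H₀ = 1.0616 rad.
Bracket: H₀ sin φ sin δ + cos φ cos δ sin H₀ = 1.0616×0.92186×-0.20075 + 0.38752×0.97964×0.87313 = -0.196463 + 0.331466 = 0.135003.
Q̄ = (S₀/π) × [bracket] = (973/π) × 0.135003 = 41.81 W/m².

Q̄ ≈ 41.8 W/m²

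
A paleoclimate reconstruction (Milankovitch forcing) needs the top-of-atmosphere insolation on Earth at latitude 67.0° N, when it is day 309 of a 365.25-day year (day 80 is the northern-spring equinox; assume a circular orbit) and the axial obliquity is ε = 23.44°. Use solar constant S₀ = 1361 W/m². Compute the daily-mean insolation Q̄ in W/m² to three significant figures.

Solar longitude: λ_s = 360° × (309 − 80)/365.25 = 225.708°.
sin δ = sin 23.44° × sin 225.708° = -0.28474, so δ = -16.543°.
cos H₀ = −tan(+67.0°) tan(-16.543°) = 0.6998, H₀ = 0.7957 rad.
Bracket: H₀ sin φ sin δ + cos φ cos δ sin H₀ = 0.7957×0.92050×-0.28474 + 0.39073×0.95861×0.71438 = -0.208555 + 0.267577 = 0.059022.
Q̄ = (S₀/π) × [bracket] = (1361/π) × 0.059022 = 25.57 W/m².

Q̄ ≈ 25.6 W/m²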